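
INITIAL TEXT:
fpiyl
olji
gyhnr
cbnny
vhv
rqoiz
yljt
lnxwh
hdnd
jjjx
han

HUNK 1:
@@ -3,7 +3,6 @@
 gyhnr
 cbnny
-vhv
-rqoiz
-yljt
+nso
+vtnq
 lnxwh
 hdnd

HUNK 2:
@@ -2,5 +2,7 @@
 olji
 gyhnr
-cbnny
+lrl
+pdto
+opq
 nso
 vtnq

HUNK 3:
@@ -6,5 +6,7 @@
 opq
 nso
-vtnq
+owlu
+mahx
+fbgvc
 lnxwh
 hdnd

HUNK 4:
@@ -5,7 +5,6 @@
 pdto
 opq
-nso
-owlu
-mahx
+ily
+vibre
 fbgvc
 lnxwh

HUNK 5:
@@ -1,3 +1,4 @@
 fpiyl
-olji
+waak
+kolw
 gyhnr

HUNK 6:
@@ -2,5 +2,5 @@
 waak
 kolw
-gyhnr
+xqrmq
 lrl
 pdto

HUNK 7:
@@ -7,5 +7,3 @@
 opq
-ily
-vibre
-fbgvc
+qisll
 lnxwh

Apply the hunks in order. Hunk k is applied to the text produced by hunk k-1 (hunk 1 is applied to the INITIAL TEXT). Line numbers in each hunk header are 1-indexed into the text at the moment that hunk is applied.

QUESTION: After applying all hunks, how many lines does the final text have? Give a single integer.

Answer: 12

Derivation:
Hunk 1: at line 3 remove [vhv,rqoiz,yljt] add [nso,vtnq] -> 10 lines: fpiyl olji gyhnr cbnny nso vtnq lnxwh hdnd jjjx han
Hunk 2: at line 2 remove [cbnny] add [lrl,pdto,opq] -> 12 lines: fpiyl olji gyhnr lrl pdto opq nso vtnq lnxwh hdnd jjjx han
Hunk 3: at line 6 remove [vtnq] add [owlu,mahx,fbgvc] -> 14 lines: fpiyl olji gyhnr lrl pdto opq nso owlu mahx fbgvc lnxwh hdnd jjjx han
Hunk 4: at line 5 remove [nso,owlu,mahx] add [ily,vibre] -> 13 lines: fpiyl olji gyhnr lrl pdto opq ily vibre fbgvc lnxwh hdnd jjjx han
Hunk 5: at line 1 remove [olji] add [waak,kolw] -> 14 lines: fpiyl waak kolw gyhnr lrl pdto opq ily vibre fbgvc lnxwh hdnd jjjx han
Hunk 6: at line 2 remove [gyhnr] add [xqrmq] -> 14 lines: fpiyl waak kolw xqrmq lrl pdto opq ily vibre fbgvc lnxwh hdnd jjjx han
Hunk 7: at line 7 remove [ily,vibre,fbgvc] add [qisll] -> 12 lines: fpiyl waak kolw xqrmq lrl pdto opq qisll lnxwh hdnd jjjx han
Final line count: 12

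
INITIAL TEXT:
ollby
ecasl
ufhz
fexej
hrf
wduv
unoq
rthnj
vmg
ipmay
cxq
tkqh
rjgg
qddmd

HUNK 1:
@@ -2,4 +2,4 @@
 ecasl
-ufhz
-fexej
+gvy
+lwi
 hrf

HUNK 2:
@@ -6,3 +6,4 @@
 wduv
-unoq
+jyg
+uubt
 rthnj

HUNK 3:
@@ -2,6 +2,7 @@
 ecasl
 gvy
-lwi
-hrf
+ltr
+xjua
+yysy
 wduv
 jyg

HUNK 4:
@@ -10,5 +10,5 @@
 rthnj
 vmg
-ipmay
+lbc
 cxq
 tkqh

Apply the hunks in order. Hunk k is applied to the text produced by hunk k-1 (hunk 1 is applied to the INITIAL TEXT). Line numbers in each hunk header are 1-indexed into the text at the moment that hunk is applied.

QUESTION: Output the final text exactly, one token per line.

Answer: ollby
ecasl
gvy
ltr
xjua
yysy
wduv
jyg
uubt
rthnj
vmg
lbc
cxq
tkqh
rjgg
qddmd

Derivation:
Hunk 1: at line 2 remove [ufhz,fexej] add [gvy,lwi] -> 14 lines: ollby ecasl gvy lwi hrf wduv unoq rthnj vmg ipmay cxq tkqh rjgg qddmd
Hunk 2: at line 6 remove [unoq] add [jyg,uubt] -> 15 lines: ollby ecasl gvy lwi hrf wduv jyg uubt rthnj vmg ipmay cxq tkqh rjgg qddmd
Hunk 3: at line 2 remove [lwi,hrf] add [ltr,xjua,yysy] -> 16 lines: ollby ecasl gvy ltr xjua yysy wduv jyg uubt rthnj vmg ipmay cxq tkqh rjgg qddmd
Hunk 4: at line 10 remove [ipmay] add [lbc] -> 16 lines: ollby ecasl gvy ltr xjua yysy wduv jyg uubt rthnj vmg lbc cxq tkqh rjgg qddmd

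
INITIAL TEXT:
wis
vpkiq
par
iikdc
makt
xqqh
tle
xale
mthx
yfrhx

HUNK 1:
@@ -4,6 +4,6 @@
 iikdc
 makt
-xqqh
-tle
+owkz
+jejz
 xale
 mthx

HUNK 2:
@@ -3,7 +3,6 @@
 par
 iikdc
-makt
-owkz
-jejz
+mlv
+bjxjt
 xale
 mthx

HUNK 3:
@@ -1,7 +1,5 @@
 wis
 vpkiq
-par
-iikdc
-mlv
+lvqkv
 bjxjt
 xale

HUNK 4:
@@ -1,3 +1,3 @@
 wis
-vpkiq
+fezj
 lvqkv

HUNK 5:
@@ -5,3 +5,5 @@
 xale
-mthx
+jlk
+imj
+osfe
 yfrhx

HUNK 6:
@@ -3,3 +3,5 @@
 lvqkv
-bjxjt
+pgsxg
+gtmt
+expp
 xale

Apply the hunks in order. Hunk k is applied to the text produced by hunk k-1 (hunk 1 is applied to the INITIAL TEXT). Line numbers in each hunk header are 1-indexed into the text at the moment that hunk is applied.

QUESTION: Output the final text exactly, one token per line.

Answer: wis
fezj
lvqkv
pgsxg
gtmt
expp
xale
jlk
imj
osfe
yfrhx

Derivation:
Hunk 1: at line 4 remove [xqqh,tle] add [owkz,jejz] -> 10 lines: wis vpkiq par iikdc makt owkz jejz xale mthx yfrhx
Hunk 2: at line 3 remove [makt,owkz,jejz] add [mlv,bjxjt] -> 9 lines: wis vpkiq par iikdc mlv bjxjt xale mthx yfrhx
Hunk 3: at line 1 remove [par,iikdc,mlv] add [lvqkv] -> 7 lines: wis vpkiq lvqkv bjxjt xale mthx yfrhx
Hunk 4: at line 1 remove [vpkiq] add [fezj] -> 7 lines: wis fezj lvqkv bjxjt xale mthx yfrhx
Hunk 5: at line 5 remove [mthx] add [jlk,imj,osfe] -> 9 lines: wis fezj lvqkv bjxjt xale jlk imj osfe yfrhx
Hunk 6: at line 3 remove [bjxjt] add [pgsxg,gtmt,expp] -> 11 lines: wis fezj lvqkv pgsxg gtmt expp xale jlk imj osfe yfrhx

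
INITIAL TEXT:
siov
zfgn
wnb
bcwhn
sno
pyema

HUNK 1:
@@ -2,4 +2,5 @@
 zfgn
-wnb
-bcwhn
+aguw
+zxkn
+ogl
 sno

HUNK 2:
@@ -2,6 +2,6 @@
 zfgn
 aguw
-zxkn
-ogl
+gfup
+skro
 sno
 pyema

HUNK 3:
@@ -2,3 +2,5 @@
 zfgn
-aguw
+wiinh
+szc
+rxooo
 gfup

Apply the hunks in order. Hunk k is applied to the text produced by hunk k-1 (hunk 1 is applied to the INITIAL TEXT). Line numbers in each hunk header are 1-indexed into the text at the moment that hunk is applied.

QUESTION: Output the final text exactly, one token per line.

Answer: siov
zfgn
wiinh
szc
rxooo
gfup
skro
sno
pyema

Derivation:
Hunk 1: at line 2 remove [wnb,bcwhn] add [aguw,zxkn,ogl] -> 7 lines: siov zfgn aguw zxkn ogl sno pyema
Hunk 2: at line 2 remove [zxkn,ogl] add [gfup,skro] -> 7 lines: siov zfgn aguw gfup skro sno pyema
Hunk 3: at line 2 remove [aguw] add [wiinh,szc,rxooo] -> 9 lines: siov zfgn wiinh szc rxooo gfup skro sno pyema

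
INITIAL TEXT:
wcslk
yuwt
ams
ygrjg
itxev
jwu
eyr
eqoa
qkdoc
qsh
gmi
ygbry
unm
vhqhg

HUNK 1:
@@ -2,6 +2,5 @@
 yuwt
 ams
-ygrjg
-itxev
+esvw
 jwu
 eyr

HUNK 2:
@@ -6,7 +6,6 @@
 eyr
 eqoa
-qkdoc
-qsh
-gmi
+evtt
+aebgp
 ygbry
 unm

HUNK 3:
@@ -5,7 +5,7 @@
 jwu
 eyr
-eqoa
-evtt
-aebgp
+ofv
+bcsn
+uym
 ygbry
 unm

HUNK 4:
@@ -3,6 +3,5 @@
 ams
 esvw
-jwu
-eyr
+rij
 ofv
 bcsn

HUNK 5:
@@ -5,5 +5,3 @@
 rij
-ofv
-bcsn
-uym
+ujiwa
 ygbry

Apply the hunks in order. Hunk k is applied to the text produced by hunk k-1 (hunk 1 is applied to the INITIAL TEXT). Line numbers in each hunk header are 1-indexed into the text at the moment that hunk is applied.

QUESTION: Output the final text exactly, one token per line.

Answer: wcslk
yuwt
ams
esvw
rij
ujiwa
ygbry
unm
vhqhg

Derivation:
Hunk 1: at line 2 remove [ygrjg,itxev] add [esvw] -> 13 lines: wcslk yuwt ams esvw jwu eyr eqoa qkdoc qsh gmi ygbry unm vhqhg
Hunk 2: at line 6 remove [qkdoc,qsh,gmi] add [evtt,aebgp] -> 12 lines: wcslk yuwt ams esvw jwu eyr eqoa evtt aebgp ygbry unm vhqhg
Hunk 3: at line 5 remove [eqoa,evtt,aebgp] add [ofv,bcsn,uym] -> 12 lines: wcslk yuwt ams esvw jwu eyr ofv bcsn uym ygbry unm vhqhg
Hunk 4: at line 3 remove [jwu,eyr] add [rij] -> 11 lines: wcslk yuwt ams esvw rij ofv bcsn uym ygbry unm vhqhg
Hunk 5: at line 5 remove [ofv,bcsn,uym] add [ujiwa] -> 9 lines: wcslk yuwt ams esvw rij ujiwa ygbry unm vhqhg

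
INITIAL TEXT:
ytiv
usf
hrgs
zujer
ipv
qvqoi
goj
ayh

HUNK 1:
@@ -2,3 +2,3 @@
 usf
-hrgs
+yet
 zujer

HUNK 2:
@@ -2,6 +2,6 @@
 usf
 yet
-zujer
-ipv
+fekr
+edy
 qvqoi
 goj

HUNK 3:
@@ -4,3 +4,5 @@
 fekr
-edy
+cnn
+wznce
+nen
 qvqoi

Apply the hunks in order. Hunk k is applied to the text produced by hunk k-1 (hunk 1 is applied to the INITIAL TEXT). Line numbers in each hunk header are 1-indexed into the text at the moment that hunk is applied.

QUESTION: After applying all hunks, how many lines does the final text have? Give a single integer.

Hunk 1: at line 2 remove [hrgs] add [yet] -> 8 lines: ytiv usf yet zujer ipv qvqoi goj ayh
Hunk 2: at line 2 remove [zujer,ipv] add [fekr,edy] -> 8 lines: ytiv usf yet fekr edy qvqoi goj ayh
Hunk 3: at line 4 remove [edy] add [cnn,wznce,nen] -> 10 lines: ytiv usf yet fekr cnn wznce nen qvqoi goj ayh
Final line count: 10

Answer: 10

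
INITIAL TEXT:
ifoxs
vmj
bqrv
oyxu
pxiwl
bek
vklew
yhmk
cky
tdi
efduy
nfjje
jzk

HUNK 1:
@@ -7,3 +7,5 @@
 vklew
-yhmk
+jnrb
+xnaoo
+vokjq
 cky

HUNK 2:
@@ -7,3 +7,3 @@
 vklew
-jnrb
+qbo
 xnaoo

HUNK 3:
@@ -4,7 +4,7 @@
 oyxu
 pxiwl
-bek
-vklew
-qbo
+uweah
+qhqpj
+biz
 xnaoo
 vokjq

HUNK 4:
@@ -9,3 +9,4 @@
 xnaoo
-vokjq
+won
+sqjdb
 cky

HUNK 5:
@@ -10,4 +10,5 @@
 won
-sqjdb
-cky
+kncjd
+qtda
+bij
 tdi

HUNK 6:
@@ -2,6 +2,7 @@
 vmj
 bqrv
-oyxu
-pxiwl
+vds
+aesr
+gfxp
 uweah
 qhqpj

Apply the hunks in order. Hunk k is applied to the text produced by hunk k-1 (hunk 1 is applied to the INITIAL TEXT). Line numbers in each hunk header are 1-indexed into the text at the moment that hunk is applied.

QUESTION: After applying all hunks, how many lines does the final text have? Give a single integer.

Hunk 1: at line 7 remove [yhmk] add [jnrb,xnaoo,vokjq] -> 15 lines: ifoxs vmj bqrv oyxu pxiwl bek vklew jnrb xnaoo vokjq cky tdi efduy nfjje jzk
Hunk 2: at line 7 remove [jnrb] add [qbo] -> 15 lines: ifoxs vmj bqrv oyxu pxiwl bek vklew qbo xnaoo vokjq cky tdi efduy nfjje jzk
Hunk 3: at line 4 remove [bek,vklew,qbo] add [uweah,qhqpj,biz] -> 15 lines: ifoxs vmj bqrv oyxu pxiwl uweah qhqpj biz xnaoo vokjq cky tdi efduy nfjje jzk
Hunk 4: at line 9 remove [vokjq] add [won,sqjdb] -> 16 lines: ifoxs vmj bqrv oyxu pxiwl uweah qhqpj biz xnaoo won sqjdb cky tdi efduy nfjje jzk
Hunk 5: at line 10 remove [sqjdb,cky] add [kncjd,qtda,bij] -> 17 lines: ifoxs vmj bqrv oyxu pxiwl uweah qhqpj biz xnaoo won kncjd qtda bij tdi efduy nfjje jzk
Hunk 6: at line 2 remove [oyxu,pxiwl] add [vds,aesr,gfxp] -> 18 lines: ifoxs vmj bqrv vds aesr gfxp uweah qhqpj biz xnaoo won kncjd qtda bij tdi efduy nfjje jzk
Final line count: 18

Answer: 18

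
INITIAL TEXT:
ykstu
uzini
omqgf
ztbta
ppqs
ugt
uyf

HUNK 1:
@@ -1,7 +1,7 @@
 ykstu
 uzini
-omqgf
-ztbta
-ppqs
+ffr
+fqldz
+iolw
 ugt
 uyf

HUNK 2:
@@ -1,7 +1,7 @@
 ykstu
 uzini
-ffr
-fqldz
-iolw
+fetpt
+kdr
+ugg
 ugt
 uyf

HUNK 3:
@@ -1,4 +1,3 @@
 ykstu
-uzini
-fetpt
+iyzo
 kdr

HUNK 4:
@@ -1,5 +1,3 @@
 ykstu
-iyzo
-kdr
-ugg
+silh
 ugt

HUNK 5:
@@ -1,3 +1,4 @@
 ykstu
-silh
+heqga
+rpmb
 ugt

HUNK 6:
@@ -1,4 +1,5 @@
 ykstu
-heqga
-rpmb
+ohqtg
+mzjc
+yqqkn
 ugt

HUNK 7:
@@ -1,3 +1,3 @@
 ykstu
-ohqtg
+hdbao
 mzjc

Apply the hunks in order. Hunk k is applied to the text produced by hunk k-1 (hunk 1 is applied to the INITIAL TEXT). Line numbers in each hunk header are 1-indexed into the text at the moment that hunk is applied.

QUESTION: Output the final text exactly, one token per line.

Hunk 1: at line 1 remove [omqgf,ztbta,ppqs] add [ffr,fqldz,iolw] -> 7 lines: ykstu uzini ffr fqldz iolw ugt uyf
Hunk 2: at line 1 remove [ffr,fqldz,iolw] add [fetpt,kdr,ugg] -> 7 lines: ykstu uzini fetpt kdr ugg ugt uyf
Hunk 3: at line 1 remove [uzini,fetpt] add [iyzo] -> 6 lines: ykstu iyzo kdr ugg ugt uyf
Hunk 4: at line 1 remove [iyzo,kdr,ugg] add [silh] -> 4 lines: ykstu silh ugt uyf
Hunk 5: at line 1 remove [silh] add [heqga,rpmb] -> 5 lines: ykstu heqga rpmb ugt uyf
Hunk 6: at line 1 remove [heqga,rpmb] add [ohqtg,mzjc,yqqkn] -> 6 lines: ykstu ohqtg mzjc yqqkn ugt uyf
Hunk 7: at line 1 remove [ohqtg] add [hdbao] -> 6 lines: ykstu hdbao mzjc yqqkn ugt uyf

Answer: ykstu
hdbao
mzjc
yqqkn
ugt
uyf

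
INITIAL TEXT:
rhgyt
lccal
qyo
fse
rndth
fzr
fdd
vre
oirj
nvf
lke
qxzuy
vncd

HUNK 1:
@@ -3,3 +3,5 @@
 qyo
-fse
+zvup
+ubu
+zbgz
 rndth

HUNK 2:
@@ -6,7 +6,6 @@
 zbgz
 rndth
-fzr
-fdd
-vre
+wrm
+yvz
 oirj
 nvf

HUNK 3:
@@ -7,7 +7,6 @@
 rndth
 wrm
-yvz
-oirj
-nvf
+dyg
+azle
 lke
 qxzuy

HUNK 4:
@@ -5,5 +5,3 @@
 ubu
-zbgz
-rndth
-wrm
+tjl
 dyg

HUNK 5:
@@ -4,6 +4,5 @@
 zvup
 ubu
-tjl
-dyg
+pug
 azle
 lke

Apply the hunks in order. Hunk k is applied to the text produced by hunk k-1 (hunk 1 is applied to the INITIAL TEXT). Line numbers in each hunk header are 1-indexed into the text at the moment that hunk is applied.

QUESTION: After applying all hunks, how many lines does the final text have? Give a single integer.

Hunk 1: at line 3 remove [fse] add [zvup,ubu,zbgz] -> 15 lines: rhgyt lccal qyo zvup ubu zbgz rndth fzr fdd vre oirj nvf lke qxzuy vncd
Hunk 2: at line 6 remove [fzr,fdd,vre] add [wrm,yvz] -> 14 lines: rhgyt lccal qyo zvup ubu zbgz rndth wrm yvz oirj nvf lke qxzuy vncd
Hunk 3: at line 7 remove [yvz,oirj,nvf] add [dyg,azle] -> 13 lines: rhgyt lccal qyo zvup ubu zbgz rndth wrm dyg azle lke qxzuy vncd
Hunk 4: at line 5 remove [zbgz,rndth,wrm] add [tjl] -> 11 lines: rhgyt lccal qyo zvup ubu tjl dyg azle lke qxzuy vncd
Hunk 5: at line 4 remove [tjl,dyg] add [pug] -> 10 lines: rhgyt lccal qyo zvup ubu pug azle lke qxzuy vncd
Final line count: 10

Answer: 10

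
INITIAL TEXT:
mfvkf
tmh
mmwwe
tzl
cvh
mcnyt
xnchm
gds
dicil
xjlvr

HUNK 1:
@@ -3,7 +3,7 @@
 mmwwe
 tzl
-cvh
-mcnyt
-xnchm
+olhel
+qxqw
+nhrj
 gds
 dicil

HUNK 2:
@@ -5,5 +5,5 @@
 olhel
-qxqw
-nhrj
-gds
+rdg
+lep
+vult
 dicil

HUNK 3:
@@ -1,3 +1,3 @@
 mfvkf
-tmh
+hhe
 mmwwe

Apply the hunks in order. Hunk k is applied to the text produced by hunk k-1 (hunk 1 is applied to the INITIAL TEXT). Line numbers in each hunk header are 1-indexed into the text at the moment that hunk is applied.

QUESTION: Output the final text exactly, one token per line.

Answer: mfvkf
hhe
mmwwe
tzl
olhel
rdg
lep
vult
dicil
xjlvr

Derivation:
Hunk 1: at line 3 remove [cvh,mcnyt,xnchm] add [olhel,qxqw,nhrj] -> 10 lines: mfvkf tmh mmwwe tzl olhel qxqw nhrj gds dicil xjlvr
Hunk 2: at line 5 remove [qxqw,nhrj,gds] add [rdg,lep,vult] -> 10 lines: mfvkf tmh mmwwe tzl olhel rdg lep vult dicil xjlvr
Hunk 3: at line 1 remove [tmh] add [hhe] -> 10 lines: mfvkf hhe mmwwe tzl olhel rdg lep vult dicil xjlvr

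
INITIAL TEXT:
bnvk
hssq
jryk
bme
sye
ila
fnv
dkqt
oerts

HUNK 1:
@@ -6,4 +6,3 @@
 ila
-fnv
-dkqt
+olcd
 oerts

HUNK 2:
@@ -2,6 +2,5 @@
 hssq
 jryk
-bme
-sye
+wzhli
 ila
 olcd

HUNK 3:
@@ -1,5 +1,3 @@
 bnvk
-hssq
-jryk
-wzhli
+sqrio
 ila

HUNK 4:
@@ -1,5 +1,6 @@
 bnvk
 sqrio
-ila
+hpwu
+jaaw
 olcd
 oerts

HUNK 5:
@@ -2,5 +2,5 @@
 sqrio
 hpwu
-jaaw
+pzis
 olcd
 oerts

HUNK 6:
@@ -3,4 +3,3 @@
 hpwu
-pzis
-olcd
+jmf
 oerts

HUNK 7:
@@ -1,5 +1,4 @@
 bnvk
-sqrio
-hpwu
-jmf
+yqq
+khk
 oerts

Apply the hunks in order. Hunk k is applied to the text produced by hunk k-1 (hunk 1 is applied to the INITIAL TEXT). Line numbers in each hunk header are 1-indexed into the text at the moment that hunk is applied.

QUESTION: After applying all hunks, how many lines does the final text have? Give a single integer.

Answer: 4

Derivation:
Hunk 1: at line 6 remove [fnv,dkqt] add [olcd] -> 8 lines: bnvk hssq jryk bme sye ila olcd oerts
Hunk 2: at line 2 remove [bme,sye] add [wzhli] -> 7 lines: bnvk hssq jryk wzhli ila olcd oerts
Hunk 3: at line 1 remove [hssq,jryk,wzhli] add [sqrio] -> 5 lines: bnvk sqrio ila olcd oerts
Hunk 4: at line 1 remove [ila] add [hpwu,jaaw] -> 6 lines: bnvk sqrio hpwu jaaw olcd oerts
Hunk 5: at line 2 remove [jaaw] add [pzis] -> 6 lines: bnvk sqrio hpwu pzis olcd oerts
Hunk 6: at line 3 remove [pzis,olcd] add [jmf] -> 5 lines: bnvk sqrio hpwu jmf oerts
Hunk 7: at line 1 remove [sqrio,hpwu,jmf] add [yqq,khk] -> 4 lines: bnvk yqq khk oerts
Final line count: 4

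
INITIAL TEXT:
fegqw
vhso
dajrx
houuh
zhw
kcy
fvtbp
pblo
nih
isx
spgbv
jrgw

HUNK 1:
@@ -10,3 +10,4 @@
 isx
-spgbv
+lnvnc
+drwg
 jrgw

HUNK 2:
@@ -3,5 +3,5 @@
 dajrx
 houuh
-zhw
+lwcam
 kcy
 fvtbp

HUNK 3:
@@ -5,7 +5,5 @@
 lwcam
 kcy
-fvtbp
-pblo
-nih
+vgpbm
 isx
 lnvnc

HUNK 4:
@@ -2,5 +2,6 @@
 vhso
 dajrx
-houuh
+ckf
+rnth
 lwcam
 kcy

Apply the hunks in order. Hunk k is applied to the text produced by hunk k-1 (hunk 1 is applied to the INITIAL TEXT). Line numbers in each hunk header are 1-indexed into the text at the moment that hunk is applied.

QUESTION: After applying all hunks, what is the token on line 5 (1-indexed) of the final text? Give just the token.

Answer: rnth

Derivation:
Hunk 1: at line 10 remove [spgbv] add [lnvnc,drwg] -> 13 lines: fegqw vhso dajrx houuh zhw kcy fvtbp pblo nih isx lnvnc drwg jrgw
Hunk 2: at line 3 remove [zhw] add [lwcam] -> 13 lines: fegqw vhso dajrx houuh lwcam kcy fvtbp pblo nih isx lnvnc drwg jrgw
Hunk 3: at line 5 remove [fvtbp,pblo,nih] add [vgpbm] -> 11 lines: fegqw vhso dajrx houuh lwcam kcy vgpbm isx lnvnc drwg jrgw
Hunk 4: at line 2 remove [houuh] add [ckf,rnth] -> 12 lines: fegqw vhso dajrx ckf rnth lwcam kcy vgpbm isx lnvnc drwg jrgw
Final line 5: rnth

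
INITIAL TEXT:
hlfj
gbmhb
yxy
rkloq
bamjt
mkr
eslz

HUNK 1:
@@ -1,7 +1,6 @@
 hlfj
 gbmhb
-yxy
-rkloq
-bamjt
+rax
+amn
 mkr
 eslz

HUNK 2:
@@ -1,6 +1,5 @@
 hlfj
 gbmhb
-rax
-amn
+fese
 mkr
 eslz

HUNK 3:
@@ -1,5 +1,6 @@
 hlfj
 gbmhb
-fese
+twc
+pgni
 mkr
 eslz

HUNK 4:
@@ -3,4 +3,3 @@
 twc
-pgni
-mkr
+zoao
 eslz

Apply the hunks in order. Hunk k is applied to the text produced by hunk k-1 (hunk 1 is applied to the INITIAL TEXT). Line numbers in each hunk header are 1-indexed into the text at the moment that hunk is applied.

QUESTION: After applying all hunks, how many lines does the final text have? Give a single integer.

Hunk 1: at line 1 remove [yxy,rkloq,bamjt] add [rax,amn] -> 6 lines: hlfj gbmhb rax amn mkr eslz
Hunk 2: at line 1 remove [rax,amn] add [fese] -> 5 lines: hlfj gbmhb fese mkr eslz
Hunk 3: at line 1 remove [fese] add [twc,pgni] -> 6 lines: hlfj gbmhb twc pgni mkr eslz
Hunk 4: at line 3 remove [pgni,mkr] add [zoao] -> 5 lines: hlfj gbmhb twc zoao eslz
Final line count: 5

Answer: 5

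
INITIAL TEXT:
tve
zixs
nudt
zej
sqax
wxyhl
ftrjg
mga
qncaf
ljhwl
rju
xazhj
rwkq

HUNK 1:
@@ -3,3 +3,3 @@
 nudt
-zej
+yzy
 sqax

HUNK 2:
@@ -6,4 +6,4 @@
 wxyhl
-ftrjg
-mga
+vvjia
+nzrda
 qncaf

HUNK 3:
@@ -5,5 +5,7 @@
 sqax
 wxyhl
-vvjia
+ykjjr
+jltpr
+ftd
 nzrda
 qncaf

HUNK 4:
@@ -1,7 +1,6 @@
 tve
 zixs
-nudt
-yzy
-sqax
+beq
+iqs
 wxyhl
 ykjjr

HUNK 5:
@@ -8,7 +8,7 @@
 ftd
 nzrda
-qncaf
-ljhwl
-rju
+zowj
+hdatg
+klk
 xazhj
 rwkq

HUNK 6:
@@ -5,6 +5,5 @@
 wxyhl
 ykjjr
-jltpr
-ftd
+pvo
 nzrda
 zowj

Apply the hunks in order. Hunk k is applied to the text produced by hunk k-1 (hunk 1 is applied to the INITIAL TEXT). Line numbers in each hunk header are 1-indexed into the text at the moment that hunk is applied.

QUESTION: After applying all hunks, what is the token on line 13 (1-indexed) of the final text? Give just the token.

Hunk 1: at line 3 remove [zej] add [yzy] -> 13 lines: tve zixs nudt yzy sqax wxyhl ftrjg mga qncaf ljhwl rju xazhj rwkq
Hunk 2: at line 6 remove [ftrjg,mga] add [vvjia,nzrda] -> 13 lines: tve zixs nudt yzy sqax wxyhl vvjia nzrda qncaf ljhwl rju xazhj rwkq
Hunk 3: at line 5 remove [vvjia] add [ykjjr,jltpr,ftd] -> 15 lines: tve zixs nudt yzy sqax wxyhl ykjjr jltpr ftd nzrda qncaf ljhwl rju xazhj rwkq
Hunk 4: at line 1 remove [nudt,yzy,sqax] add [beq,iqs] -> 14 lines: tve zixs beq iqs wxyhl ykjjr jltpr ftd nzrda qncaf ljhwl rju xazhj rwkq
Hunk 5: at line 8 remove [qncaf,ljhwl,rju] add [zowj,hdatg,klk] -> 14 lines: tve zixs beq iqs wxyhl ykjjr jltpr ftd nzrda zowj hdatg klk xazhj rwkq
Hunk 6: at line 5 remove [jltpr,ftd] add [pvo] -> 13 lines: tve zixs beq iqs wxyhl ykjjr pvo nzrda zowj hdatg klk xazhj rwkq
Final line 13: rwkq

Answer: rwkq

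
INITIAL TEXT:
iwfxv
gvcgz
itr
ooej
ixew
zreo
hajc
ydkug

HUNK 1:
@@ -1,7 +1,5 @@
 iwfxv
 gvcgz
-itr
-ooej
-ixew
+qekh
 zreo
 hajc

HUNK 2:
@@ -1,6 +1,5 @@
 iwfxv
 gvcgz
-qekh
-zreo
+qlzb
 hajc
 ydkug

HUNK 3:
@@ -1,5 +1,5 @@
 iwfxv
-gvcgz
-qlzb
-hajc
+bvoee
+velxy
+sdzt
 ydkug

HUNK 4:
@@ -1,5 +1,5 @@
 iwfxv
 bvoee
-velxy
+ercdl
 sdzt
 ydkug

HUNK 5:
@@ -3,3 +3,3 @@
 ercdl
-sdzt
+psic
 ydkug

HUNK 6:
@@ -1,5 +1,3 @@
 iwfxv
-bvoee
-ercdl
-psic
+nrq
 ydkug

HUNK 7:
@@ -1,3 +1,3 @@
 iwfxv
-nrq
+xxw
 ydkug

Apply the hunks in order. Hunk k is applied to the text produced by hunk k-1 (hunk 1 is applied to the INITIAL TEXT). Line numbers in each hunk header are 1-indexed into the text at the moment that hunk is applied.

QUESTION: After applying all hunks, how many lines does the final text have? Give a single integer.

Answer: 3

Derivation:
Hunk 1: at line 1 remove [itr,ooej,ixew] add [qekh] -> 6 lines: iwfxv gvcgz qekh zreo hajc ydkug
Hunk 2: at line 1 remove [qekh,zreo] add [qlzb] -> 5 lines: iwfxv gvcgz qlzb hajc ydkug
Hunk 3: at line 1 remove [gvcgz,qlzb,hajc] add [bvoee,velxy,sdzt] -> 5 lines: iwfxv bvoee velxy sdzt ydkug
Hunk 4: at line 1 remove [velxy] add [ercdl] -> 5 lines: iwfxv bvoee ercdl sdzt ydkug
Hunk 5: at line 3 remove [sdzt] add [psic] -> 5 lines: iwfxv bvoee ercdl psic ydkug
Hunk 6: at line 1 remove [bvoee,ercdl,psic] add [nrq] -> 3 lines: iwfxv nrq ydkug
Hunk 7: at line 1 remove [nrq] add [xxw] -> 3 lines: iwfxv xxw ydkug
Final line count: 3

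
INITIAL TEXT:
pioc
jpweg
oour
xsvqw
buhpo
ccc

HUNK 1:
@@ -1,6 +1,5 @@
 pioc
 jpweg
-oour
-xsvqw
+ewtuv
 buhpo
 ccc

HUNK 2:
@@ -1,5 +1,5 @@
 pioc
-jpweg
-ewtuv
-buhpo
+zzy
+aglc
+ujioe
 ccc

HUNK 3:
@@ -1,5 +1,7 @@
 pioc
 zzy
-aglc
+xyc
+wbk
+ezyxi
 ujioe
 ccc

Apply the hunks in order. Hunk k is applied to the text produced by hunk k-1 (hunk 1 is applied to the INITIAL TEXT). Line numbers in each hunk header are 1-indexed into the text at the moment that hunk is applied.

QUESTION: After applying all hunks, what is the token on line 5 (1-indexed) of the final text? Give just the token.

Answer: ezyxi

Derivation:
Hunk 1: at line 1 remove [oour,xsvqw] add [ewtuv] -> 5 lines: pioc jpweg ewtuv buhpo ccc
Hunk 2: at line 1 remove [jpweg,ewtuv,buhpo] add [zzy,aglc,ujioe] -> 5 lines: pioc zzy aglc ujioe ccc
Hunk 3: at line 1 remove [aglc] add [xyc,wbk,ezyxi] -> 7 lines: pioc zzy xyc wbk ezyxi ujioe ccc
Final line 5: ezyxi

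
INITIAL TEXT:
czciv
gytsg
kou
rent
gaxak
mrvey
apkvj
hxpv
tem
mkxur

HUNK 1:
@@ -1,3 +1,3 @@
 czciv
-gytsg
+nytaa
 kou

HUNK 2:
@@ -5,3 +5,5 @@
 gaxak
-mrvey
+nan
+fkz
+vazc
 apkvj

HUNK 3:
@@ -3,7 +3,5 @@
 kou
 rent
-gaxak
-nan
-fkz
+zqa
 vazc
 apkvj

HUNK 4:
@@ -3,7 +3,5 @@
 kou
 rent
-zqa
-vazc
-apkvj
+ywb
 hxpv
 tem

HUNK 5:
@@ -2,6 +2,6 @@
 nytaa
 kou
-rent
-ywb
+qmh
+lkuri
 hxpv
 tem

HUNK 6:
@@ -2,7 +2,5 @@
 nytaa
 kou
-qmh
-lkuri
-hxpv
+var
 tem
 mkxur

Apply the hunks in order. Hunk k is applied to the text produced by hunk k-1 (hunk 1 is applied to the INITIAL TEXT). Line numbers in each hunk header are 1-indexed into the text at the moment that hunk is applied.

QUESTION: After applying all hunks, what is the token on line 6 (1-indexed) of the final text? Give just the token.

Answer: mkxur

Derivation:
Hunk 1: at line 1 remove [gytsg] add [nytaa] -> 10 lines: czciv nytaa kou rent gaxak mrvey apkvj hxpv tem mkxur
Hunk 2: at line 5 remove [mrvey] add [nan,fkz,vazc] -> 12 lines: czciv nytaa kou rent gaxak nan fkz vazc apkvj hxpv tem mkxur
Hunk 3: at line 3 remove [gaxak,nan,fkz] add [zqa] -> 10 lines: czciv nytaa kou rent zqa vazc apkvj hxpv tem mkxur
Hunk 4: at line 3 remove [zqa,vazc,apkvj] add [ywb] -> 8 lines: czciv nytaa kou rent ywb hxpv tem mkxur
Hunk 5: at line 2 remove [rent,ywb] add [qmh,lkuri] -> 8 lines: czciv nytaa kou qmh lkuri hxpv tem mkxur
Hunk 6: at line 2 remove [qmh,lkuri,hxpv] add [var] -> 6 lines: czciv nytaa kou var tem mkxur
Final line 6: mkxur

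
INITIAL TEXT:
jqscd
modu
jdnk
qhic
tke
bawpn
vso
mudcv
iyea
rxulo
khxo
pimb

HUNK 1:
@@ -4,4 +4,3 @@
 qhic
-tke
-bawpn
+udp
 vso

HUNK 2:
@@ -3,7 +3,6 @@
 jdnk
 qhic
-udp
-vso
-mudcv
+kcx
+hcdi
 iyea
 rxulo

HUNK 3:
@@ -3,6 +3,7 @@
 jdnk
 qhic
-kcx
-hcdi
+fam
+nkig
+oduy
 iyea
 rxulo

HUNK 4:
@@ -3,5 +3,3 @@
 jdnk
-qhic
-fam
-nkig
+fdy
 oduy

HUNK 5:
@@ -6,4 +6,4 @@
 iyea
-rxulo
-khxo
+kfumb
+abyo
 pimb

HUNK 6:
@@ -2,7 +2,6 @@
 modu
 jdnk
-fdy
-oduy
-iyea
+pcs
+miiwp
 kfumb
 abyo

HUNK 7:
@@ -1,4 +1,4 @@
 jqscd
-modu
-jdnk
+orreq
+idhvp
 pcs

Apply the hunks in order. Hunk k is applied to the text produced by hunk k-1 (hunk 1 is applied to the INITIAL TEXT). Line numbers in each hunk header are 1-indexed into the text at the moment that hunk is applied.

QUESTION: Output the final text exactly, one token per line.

Answer: jqscd
orreq
idhvp
pcs
miiwp
kfumb
abyo
pimb

Derivation:
Hunk 1: at line 4 remove [tke,bawpn] add [udp] -> 11 lines: jqscd modu jdnk qhic udp vso mudcv iyea rxulo khxo pimb
Hunk 2: at line 3 remove [udp,vso,mudcv] add [kcx,hcdi] -> 10 lines: jqscd modu jdnk qhic kcx hcdi iyea rxulo khxo pimb
Hunk 3: at line 3 remove [kcx,hcdi] add [fam,nkig,oduy] -> 11 lines: jqscd modu jdnk qhic fam nkig oduy iyea rxulo khxo pimb
Hunk 4: at line 3 remove [qhic,fam,nkig] add [fdy] -> 9 lines: jqscd modu jdnk fdy oduy iyea rxulo khxo pimb
Hunk 5: at line 6 remove [rxulo,khxo] add [kfumb,abyo] -> 9 lines: jqscd modu jdnk fdy oduy iyea kfumb abyo pimb
Hunk 6: at line 2 remove [fdy,oduy,iyea] add [pcs,miiwp] -> 8 lines: jqscd modu jdnk pcs miiwp kfumb abyo pimb
Hunk 7: at line 1 remove [modu,jdnk] add [orreq,idhvp] -> 8 lines: jqscd orreq idhvp pcs miiwp kfumb abyo pimb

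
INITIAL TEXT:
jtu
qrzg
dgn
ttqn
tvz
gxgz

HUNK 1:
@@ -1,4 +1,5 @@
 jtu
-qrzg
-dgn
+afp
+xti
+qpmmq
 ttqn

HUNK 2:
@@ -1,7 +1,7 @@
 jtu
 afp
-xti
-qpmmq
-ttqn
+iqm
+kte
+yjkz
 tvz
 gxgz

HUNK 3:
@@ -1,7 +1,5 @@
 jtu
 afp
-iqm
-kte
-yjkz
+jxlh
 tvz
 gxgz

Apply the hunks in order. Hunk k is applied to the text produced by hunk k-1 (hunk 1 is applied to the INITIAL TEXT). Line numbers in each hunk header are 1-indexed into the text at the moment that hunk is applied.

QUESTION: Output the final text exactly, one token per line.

Answer: jtu
afp
jxlh
tvz
gxgz

Derivation:
Hunk 1: at line 1 remove [qrzg,dgn] add [afp,xti,qpmmq] -> 7 lines: jtu afp xti qpmmq ttqn tvz gxgz
Hunk 2: at line 1 remove [xti,qpmmq,ttqn] add [iqm,kte,yjkz] -> 7 lines: jtu afp iqm kte yjkz tvz gxgz
Hunk 3: at line 1 remove [iqm,kte,yjkz] add [jxlh] -> 5 lines: jtu afp jxlh tvz gxgz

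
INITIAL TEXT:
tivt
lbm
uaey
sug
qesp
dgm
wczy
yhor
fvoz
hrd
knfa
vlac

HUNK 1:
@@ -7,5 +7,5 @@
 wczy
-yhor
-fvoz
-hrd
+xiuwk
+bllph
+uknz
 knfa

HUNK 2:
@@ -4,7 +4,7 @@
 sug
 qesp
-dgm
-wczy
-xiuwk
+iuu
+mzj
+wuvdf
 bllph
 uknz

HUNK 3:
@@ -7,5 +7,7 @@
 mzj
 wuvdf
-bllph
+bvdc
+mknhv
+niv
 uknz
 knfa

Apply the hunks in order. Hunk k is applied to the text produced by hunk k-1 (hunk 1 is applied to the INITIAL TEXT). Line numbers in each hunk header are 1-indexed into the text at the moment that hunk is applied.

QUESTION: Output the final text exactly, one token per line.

Hunk 1: at line 7 remove [yhor,fvoz,hrd] add [xiuwk,bllph,uknz] -> 12 lines: tivt lbm uaey sug qesp dgm wczy xiuwk bllph uknz knfa vlac
Hunk 2: at line 4 remove [dgm,wczy,xiuwk] add [iuu,mzj,wuvdf] -> 12 lines: tivt lbm uaey sug qesp iuu mzj wuvdf bllph uknz knfa vlac
Hunk 3: at line 7 remove [bllph] add [bvdc,mknhv,niv] -> 14 lines: tivt lbm uaey sug qesp iuu mzj wuvdf bvdc mknhv niv uknz knfa vlac

Answer: tivt
lbm
uaey
sug
qesp
iuu
mzj
wuvdf
bvdc
mknhv
niv
uknz
knfa
vlac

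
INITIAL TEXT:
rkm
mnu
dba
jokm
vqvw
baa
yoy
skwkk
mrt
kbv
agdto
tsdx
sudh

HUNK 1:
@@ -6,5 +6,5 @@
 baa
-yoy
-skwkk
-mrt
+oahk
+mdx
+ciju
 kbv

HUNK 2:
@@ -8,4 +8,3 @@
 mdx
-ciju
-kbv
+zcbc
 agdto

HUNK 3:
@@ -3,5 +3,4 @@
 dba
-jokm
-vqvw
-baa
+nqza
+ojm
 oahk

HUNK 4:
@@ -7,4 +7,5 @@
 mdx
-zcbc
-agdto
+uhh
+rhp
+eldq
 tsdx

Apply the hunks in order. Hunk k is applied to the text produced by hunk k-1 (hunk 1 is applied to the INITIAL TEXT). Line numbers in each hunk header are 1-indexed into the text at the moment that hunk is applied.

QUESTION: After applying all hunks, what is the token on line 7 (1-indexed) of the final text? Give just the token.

Hunk 1: at line 6 remove [yoy,skwkk,mrt] add [oahk,mdx,ciju] -> 13 lines: rkm mnu dba jokm vqvw baa oahk mdx ciju kbv agdto tsdx sudh
Hunk 2: at line 8 remove [ciju,kbv] add [zcbc] -> 12 lines: rkm mnu dba jokm vqvw baa oahk mdx zcbc agdto tsdx sudh
Hunk 3: at line 3 remove [jokm,vqvw,baa] add [nqza,ojm] -> 11 lines: rkm mnu dba nqza ojm oahk mdx zcbc agdto tsdx sudh
Hunk 4: at line 7 remove [zcbc,agdto] add [uhh,rhp,eldq] -> 12 lines: rkm mnu dba nqza ojm oahk mdx uhh rhp eldq tsdx sudh
Final line 7: mdx

Answer: mdx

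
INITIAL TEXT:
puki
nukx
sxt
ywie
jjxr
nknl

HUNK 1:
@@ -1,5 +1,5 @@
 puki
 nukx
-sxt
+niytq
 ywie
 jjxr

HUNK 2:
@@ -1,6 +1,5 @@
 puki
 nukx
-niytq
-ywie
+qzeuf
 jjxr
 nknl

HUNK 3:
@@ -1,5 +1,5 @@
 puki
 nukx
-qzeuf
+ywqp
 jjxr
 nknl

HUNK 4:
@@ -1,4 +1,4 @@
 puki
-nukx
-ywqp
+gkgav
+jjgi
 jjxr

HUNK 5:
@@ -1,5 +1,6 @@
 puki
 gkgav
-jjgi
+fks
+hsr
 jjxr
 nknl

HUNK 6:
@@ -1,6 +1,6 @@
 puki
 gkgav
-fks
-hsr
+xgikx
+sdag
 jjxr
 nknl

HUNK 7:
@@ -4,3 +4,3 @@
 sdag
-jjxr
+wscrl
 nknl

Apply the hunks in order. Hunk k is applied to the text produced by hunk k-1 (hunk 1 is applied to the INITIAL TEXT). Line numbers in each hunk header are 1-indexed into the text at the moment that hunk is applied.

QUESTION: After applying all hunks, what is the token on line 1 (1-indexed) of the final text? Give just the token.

Answer: puki

Derivation:
Hunk 1: at line 1 remove [sxt] add [niytq] -> 6 lines: puki nukx niytq ywie jjxr nknl
Hunk 2: at line 1 remove [niytq,ywie] add [qzeuf] -> 5 lines: puki nukx qzeuf jjxr nknl
Hunk 3: at line 1 remove [qzeuf] add [ywqp] -> 5 lines: puki nukx ywqp jjxr nknl
Hunk 4: at line 1 remove [nukx,ywqp] add [gkgav,jjgi] -> 5 lines: puki gkgav jjgi jjxr nknl
Hunk 5: at line 1 remove [jjgi] add [fks,hsr] -> 6 lines: puki gkgav fks hsr jjxr nknl
Hunk 6: at line 1 remove [fks,hsr] add [xgikx,sdag] -> 6 lines: puki gkgav xgikx sdag jjxr nknl
Hunk 7: at line 4 remove [jjxr] add [wscrl] -> 6 lines: puki gkgav xgikx sdag wscrl nknl
Final line 1: puki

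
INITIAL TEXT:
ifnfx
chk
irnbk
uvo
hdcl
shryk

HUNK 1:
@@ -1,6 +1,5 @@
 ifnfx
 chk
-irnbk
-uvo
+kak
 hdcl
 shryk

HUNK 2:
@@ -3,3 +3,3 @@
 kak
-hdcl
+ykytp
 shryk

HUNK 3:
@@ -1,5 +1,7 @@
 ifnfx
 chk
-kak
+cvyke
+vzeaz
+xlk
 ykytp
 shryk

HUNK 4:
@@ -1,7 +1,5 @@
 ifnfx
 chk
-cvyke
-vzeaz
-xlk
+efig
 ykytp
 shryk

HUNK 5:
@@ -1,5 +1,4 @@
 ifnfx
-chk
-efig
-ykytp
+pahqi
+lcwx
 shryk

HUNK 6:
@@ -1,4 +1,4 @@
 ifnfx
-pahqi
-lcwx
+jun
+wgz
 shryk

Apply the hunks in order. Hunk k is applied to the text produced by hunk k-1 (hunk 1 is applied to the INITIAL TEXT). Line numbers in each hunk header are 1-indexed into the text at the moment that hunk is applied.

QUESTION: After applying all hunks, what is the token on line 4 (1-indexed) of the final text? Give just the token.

Answer: shryk

Derivation:
Hunk 1: at line 1 remove [irnbk,uvo] add [kak] -> 5 lines: ifnfx chk kak hdcl shryk
Hunk 2: at line 3 remove [hdcl] add [ykytp] -> 5 lines: ifnfx chk kak ykytp shryk
Hunk 3: at line 1 remove [kak] add [cvyke,vzeaz,xlk] -> 7 lines: ifnfx chk cvyke vzeaz xlk ykytp shryk
Hunk 4: at line 1 remove [cvyke,vzeaz,xlk] add [efig] -> 5 lines: ifnfx chk efig ykytp shryk
Hunk 5: at line 1 remove [chk,efig,ykytp] add [pahqi,lcwx] -> 4 lines: ifnfx pahqi lcwx shryk
Hunk 6: at line 1 remove [pahqi,lcwx] add [jun,wgz] -> 4 lines: ifnfx jun wgz shryk
Final line 4: shryk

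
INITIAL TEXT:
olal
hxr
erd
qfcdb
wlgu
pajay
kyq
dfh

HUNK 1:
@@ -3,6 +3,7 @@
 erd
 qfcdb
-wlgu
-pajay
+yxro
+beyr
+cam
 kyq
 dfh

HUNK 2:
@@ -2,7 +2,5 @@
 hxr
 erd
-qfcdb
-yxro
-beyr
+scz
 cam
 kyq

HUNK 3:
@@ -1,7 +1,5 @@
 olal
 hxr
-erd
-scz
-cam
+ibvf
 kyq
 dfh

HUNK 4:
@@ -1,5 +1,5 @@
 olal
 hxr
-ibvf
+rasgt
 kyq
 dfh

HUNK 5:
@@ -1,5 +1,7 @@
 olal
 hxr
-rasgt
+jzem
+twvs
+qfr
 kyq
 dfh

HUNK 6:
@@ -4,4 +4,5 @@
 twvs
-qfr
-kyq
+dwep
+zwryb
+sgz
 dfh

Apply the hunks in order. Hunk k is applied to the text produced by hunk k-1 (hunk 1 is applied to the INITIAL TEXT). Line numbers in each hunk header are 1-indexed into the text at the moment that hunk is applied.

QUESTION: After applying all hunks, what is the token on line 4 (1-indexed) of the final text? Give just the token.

Hunk 1: at line 3 remove [wlgu,pajay] add [yxro,beyr,cam] -> 9 lines: olal hxr erd qfcdb yxro beyr cam kyq dfh
Hunk 2: at line 2 remove [qfcdb,yxro,beyr] add [scz] -> 7 lines: olal hxr erd scz cam kyq dfh
Hunk 3: at line 1 remove [erd,scz,cam] add [ibvf] -> 5 lines: olal hxr ibvf kyq dfh
Hunk 4: at line 1 remove [ibvf] add [rasgt] -> 5 lines: olal hxr rasgt kyq dfh
Hunk 5: at line 1 remove [rasgt] add [jzem,twvs,qfr] -> 7 lines: olal hxr jzem twvs qfr kyq dfh
Hunk 6: at line 4 remove [qfr,kyq] add [dwep,zwryb,sgz] -> 8 lines: olal hxr jzem twvs dwep zwryb sgz dfh
Final line 4: twvs

Answer: twvs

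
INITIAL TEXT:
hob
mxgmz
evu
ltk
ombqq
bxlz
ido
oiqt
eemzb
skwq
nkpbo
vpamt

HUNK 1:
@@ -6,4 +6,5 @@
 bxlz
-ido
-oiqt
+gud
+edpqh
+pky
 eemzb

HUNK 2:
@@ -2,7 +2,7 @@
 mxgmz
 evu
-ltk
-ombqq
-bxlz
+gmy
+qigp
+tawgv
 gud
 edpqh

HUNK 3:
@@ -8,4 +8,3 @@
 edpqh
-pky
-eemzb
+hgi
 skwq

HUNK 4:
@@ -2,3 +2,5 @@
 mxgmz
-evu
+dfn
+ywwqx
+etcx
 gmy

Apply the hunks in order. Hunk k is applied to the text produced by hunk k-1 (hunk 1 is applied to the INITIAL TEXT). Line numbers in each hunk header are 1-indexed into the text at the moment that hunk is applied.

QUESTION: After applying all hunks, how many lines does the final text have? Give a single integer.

Hunk 1: at line 6 remove [ido,oiqt] add [gud,edpqh,pky] -> 13 lines: hob mxgmz evu ltk ombqq bxlz gud edpqh pky eemzb skwq nkpbo vpamt
Hunk 2: at line 2 remove [ltk,ombqq,bxlz] add [gmy,qigp,tawgv] -> 13 lines: hob mxgmz evu gmy qigp tawgv gud edpqh pky eemzb skwq nkpbo vpamt
Hunk 3: at line 8 remove [pky,eemzb] add [hgi] -> 12 lines: hob mxgmz evu gmy qigp tawgv gud edpqh hgi skwq nkpbo vpamt
Hunk 4: at line 2 remove [evu] add [dfn,ywwqx,etcx] -> 14 lines: hob mxgmz dfn ywwqx etcx gmy qigp tawgv gud edpqh hgi skwq nkpbo vpamt
Final line count: 14

Answer: 14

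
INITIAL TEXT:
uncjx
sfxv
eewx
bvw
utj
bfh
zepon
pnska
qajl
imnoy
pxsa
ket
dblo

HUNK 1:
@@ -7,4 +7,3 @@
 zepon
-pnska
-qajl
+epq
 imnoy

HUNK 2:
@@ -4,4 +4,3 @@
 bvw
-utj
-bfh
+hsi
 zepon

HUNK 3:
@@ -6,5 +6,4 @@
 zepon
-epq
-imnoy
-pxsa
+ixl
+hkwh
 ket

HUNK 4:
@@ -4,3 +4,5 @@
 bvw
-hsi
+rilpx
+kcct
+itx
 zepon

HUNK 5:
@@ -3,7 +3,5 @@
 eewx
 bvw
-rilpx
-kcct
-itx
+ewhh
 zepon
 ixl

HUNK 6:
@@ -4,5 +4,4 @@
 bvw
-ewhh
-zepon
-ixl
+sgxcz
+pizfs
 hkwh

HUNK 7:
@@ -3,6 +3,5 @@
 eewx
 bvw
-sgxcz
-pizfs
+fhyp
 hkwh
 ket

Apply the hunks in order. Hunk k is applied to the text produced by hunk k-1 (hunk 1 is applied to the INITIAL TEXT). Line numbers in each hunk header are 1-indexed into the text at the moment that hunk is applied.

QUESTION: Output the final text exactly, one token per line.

Hunk 1: at line 7 remove [pnska,qajl] add [epq] -> 12 lines: uncjx sfxv eewx bvw utj bfh zepon epq imnoy pxsa ket dblo
Hunk 2: at line 4 remove [utj,bfh] add [hsi] -> 11 lines: uncjx sfxv eewx bvw hsi zepon epq imnoy pxsa ket dblo
Hunk 3: at line 6 remove [epq,imnoy,pxsa] add [ixl,hkwh] -> 10 lines: uncjx sfxv eewx bvw hsi zepon ixl hkwh ket dblo
Hunk 4: at line 4 remove [hsi] add [rilpx,kcct,itx] -> 12 lines: uncjx sfxv eewx bvw rilpx kcct itx zepon ixl hkwh ket dblo
Hunk 5: at line 3 remove [rilpx,kcct,itx] add [ewhh] -> 10 lines: uncjx sfxv eewx bvw ewhh zepon ixl hkwh ket dblo
Hunk 6: at line 4 remove [ewhh,zepon,ixl] add [sgxcz,pizfs] -> 9 lines: uncjx sfxv eewx bvw sgxcz pizfs hkwh ket dblo
Hunk 7: at line 3 remove [sgxcz,pizfs] add [fhyp] -> 8 lines: uncjx sfxv eewx bvw fhyp hkwh ket dblo

Answer: uncjx
sfxv
eewx
bvw
fhyp
hkwh
ket
dblo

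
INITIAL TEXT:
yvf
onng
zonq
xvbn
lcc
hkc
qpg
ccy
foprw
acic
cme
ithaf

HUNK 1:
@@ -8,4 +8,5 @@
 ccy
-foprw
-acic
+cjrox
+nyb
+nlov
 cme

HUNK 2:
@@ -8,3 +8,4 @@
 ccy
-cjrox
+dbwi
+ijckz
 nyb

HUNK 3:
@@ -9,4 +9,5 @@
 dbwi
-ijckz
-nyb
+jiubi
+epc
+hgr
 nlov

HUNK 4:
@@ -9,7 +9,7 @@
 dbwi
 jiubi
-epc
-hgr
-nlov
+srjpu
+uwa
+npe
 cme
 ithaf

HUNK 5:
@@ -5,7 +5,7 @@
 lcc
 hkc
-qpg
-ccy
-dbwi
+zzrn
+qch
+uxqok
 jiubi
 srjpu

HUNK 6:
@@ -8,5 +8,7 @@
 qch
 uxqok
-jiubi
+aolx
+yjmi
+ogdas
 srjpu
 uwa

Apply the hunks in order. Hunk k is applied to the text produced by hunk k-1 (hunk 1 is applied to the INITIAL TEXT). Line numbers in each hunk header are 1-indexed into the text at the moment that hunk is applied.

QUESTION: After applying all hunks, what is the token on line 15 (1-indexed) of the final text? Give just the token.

Answer: npe

Derivation:
Hunk 1: at line 8 remove [foprw,acic] add [cjrox,nyb,nlov] -> 13 lines: yvf onng zonq xvbn lcc hkc qpg ccy cjrox nyb nlov cme ithaf
Hunk 2: at line 8 remove [cjrox] add [dbwi,ijckz] -> 14 lines: yvf onng zonq xvbn lcc hkc qpg ccy dbwi ijckz nyb nlov cme ithaf
Hunk 3: at line 9 remove [ijckz,nyb] add [jiubi,epc,hgr] -> 15 lines: yvf onng zonq xvbn lcc hkc qpg ccy dbwi jiubi epc hgr nlov cme ithaf
Hunk 4: at line 9 remove [epc,hgr,nlov] add [srjpu,uwa,npe] -> 15 lines: yvf onng zonq xvbn lcc hkc qpg ccy dbwi jiubi srjpu uwa npe cme ithaf
Hunk 5: at line 5 remove [qpg,ccy,dbwi] add [zzrn,qch,uxqok] -> 15 lines: yvf onng zonq xvbn lcc hkc zzrn qch uxqok jiubi srjpu uwa npe cme ithaf
Hunk 6: at line 8 remove [jiubi] add [aolx,yjmi,ogdas] -> 17 lines: yvf onng zonq xvbn lcc hkc zzrn qch uxqok aolx yjmi ogdas srjpu uwa npe cme ithaf
Final line 15: npe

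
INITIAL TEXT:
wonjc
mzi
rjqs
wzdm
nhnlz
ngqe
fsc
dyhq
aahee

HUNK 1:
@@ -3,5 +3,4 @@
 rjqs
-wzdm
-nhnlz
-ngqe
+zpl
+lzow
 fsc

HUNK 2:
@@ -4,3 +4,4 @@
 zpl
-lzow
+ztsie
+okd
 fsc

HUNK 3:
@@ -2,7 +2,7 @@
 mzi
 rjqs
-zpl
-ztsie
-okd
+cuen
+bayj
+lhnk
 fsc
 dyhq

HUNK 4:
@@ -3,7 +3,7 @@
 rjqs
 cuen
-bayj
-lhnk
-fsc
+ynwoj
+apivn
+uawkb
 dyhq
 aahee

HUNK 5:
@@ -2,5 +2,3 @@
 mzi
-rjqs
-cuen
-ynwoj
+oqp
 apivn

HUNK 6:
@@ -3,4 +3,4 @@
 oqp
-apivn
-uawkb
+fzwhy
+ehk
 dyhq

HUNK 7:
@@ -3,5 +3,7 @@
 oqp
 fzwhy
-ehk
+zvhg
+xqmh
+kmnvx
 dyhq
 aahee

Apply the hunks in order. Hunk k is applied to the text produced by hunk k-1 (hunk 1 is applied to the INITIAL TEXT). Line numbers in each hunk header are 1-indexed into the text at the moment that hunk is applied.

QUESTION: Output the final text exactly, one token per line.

Hunk 1: at line 3 remove [wzdm,nhnlz,ngqe] add [zpl,lzow] -> 8 lines: wonjc mzi rjqs zpl lzow fsc dyhq aahee
Hunk 2: at line 4 remove [lzow] add [ztsie,okd] -> 9 lines: wonjc mzi rjqs zpl ztsie okd fsc dyhq aahee
Hunk 3: at line 2 remove [zpl,ztsie,okd] add [cuen,bayj,lhnk] -> 9 lines: wonjc mzi rjqs cuen bayj lhnk fsc dyhq aahee
Hunk 4: at line 3 remove [bayj,lhnk,fsc] add [ynwoj,apivn,uawkb] -> 9 lines: wonjc mzi rjqs cuen ynwoj apivn uawkb dyhq aahee
Hunk 5: at line 2 remove [rjqs,cuen,ynwoj] add [oqp] -> 7 lines: wonjc mzi oqp apivn uawkb dyhq aahee
Hunk 6: at line 3 remove [apivn,uawkb] add [fzwhy,ehk] -> 7 lines: wonjc mzi oqp fzwhy ehk dyhq aahee
Hunk 7: at line 3 remove [ehk] add [zvhg,xqmh,kmnvx] -> 9 lines: wonjc mzi oqp fzwhy zvhg xqmh kmnvx dyhq aahee

Answer: wonjc
mzi
oqp
fzwhy
zvhg
xqmh
kmnvx
dyhq
aahee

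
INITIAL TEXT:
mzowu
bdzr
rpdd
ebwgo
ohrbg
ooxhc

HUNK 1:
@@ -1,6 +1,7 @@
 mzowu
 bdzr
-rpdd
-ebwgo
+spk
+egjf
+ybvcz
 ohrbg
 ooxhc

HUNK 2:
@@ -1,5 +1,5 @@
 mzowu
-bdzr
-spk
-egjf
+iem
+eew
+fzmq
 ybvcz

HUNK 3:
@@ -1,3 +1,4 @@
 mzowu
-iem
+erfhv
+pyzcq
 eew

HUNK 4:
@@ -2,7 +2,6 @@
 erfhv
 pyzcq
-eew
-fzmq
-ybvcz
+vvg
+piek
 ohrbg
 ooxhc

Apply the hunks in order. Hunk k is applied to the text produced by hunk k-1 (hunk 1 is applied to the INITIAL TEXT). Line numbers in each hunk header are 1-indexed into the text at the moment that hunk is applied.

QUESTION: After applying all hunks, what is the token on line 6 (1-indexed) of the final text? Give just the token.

Hunk 1: at line 1 remove [rpdd,ebwgo] add [spk,egjf,ybvcz] -> 7 lines: mzowu bdzr spk egjf ybvcz ohrbg ooxhc
Hunk 2: at line 1 remove [bdzr,spk,egjf] add [iem,eew,fzmq] -> 7 lines: mzowu iem eew fzmq ybvcz ohrbg ooxhc
Hunk 3: at line 1 remove [iem] add [erfhv,pyzcq] -> 8 lines: mzowu erfhv pyzcq eew fzmq ybvcz ohrbg ooxhc
Hunk 4: at line 2 remove [eew,fzmq,ybvcz] add [vvg,piek] -> 7 lines: mzowu erfhv pyzcq vvg piek ohrbg ooxhc
Final line 6: ohrbg

Answer: ohrbg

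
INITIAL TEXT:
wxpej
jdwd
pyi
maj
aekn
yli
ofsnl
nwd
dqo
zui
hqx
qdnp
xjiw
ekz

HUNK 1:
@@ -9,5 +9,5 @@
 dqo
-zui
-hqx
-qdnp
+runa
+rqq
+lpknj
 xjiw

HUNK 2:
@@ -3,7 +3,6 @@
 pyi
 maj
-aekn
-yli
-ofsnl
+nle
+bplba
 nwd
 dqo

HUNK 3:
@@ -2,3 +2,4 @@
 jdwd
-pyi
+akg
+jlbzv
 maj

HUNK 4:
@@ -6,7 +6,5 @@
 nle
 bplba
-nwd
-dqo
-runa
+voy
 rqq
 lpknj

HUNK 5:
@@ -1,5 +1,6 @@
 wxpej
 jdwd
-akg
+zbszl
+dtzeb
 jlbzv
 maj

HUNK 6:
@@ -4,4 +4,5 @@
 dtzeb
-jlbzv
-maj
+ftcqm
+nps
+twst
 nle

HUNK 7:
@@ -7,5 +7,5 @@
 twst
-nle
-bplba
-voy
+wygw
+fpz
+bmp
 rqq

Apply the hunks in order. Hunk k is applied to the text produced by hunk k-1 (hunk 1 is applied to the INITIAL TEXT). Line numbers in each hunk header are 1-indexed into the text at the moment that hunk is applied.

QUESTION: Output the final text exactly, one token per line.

Answer: wxpej
jdwd
zbszl
dtzeb
ftcqm
nps
twst
wygw
fpz
bmp
rqq
lpknj
xjiw
ekz

Derivation:
Hunk 1: at line 9 remove [zui,hqx,qdnp] add [runa,rqq,lpknj] -> 14 lines: wxpej jdwd pyi maj aekn yli ofsnl nwd dqo runa rqq lpknj xjiw ekz
Hunk 2: at line 3 remove [aekn,yli,ofsnl] add [nle,bplba] -> 13 lines: wxpej jdwd pyi maj nle bplba nwd dqo runa rqq lpknj xjiw ekz
Hunk 3: at line 2 remove [pyi] add [akg,jlbzv] -> 14 lines: wxpej jdwd akg jlbzv maj nle bplba nwd dqo runa rqq lpknj xjiw ekz
Hunk 4: at line 6 remove [nwd,dqo,runa] add [voy] -> 12 lines: wxpej jdwd akg jlbzv maj nle bplba voy rqq lpknj xjiw ekz
Hunk 5: at line 1 remove [akg] add [zbszl,dtzeb] -> 13 lines: wxpej jdwd zbszl dtzeb jlbzv maj nle bplba voy rqq lpknj xjiw ekz
Hunk 6: at line 4 remove [jlbzv,maj] add [ftcqm,nps,twst] -> 14 lines: wxpej jdwd zbszl dtzeb ftcqm nps twst nle bplba voy rqq lpknj xjiw ekz
Hunk 7: at line 7 remove [nle,bplba,voy] add [wygw,fpz,bmp] -> 14 lines: wxpej jdwd zbszl dtzeb ftcqm nps twst wygw fpz bmp rqq lpknj xjiw ekz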